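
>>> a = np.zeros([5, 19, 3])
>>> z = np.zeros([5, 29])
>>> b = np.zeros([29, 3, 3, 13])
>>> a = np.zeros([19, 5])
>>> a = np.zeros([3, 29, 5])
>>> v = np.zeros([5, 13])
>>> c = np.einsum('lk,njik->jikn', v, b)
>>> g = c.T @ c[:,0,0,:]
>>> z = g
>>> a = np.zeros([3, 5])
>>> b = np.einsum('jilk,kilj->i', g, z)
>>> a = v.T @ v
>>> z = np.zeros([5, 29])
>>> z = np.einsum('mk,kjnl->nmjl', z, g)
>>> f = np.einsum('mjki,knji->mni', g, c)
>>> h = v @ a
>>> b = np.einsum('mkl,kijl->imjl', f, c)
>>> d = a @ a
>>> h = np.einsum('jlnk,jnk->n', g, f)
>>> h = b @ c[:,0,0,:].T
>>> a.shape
(13, 13)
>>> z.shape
(3, 5, 13, 29)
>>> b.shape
(3, 29, 13, 29)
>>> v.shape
(5, 13)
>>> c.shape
(3, 3, 13, 29)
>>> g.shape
(29, 13, 3, 29)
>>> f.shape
(29, 3, 29)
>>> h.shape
(3, 29, 13, 3)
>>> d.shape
(13, 13)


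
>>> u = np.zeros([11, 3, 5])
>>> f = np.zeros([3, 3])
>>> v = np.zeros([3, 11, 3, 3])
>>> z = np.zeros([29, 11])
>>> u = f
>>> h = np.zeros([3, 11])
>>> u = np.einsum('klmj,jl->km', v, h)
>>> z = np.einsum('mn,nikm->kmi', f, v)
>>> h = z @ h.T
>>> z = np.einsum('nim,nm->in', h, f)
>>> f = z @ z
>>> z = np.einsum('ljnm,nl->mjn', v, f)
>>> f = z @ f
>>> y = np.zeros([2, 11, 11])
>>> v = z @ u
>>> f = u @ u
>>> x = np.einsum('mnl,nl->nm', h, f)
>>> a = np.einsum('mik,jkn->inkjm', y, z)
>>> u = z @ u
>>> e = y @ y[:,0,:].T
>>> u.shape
(3, 11, 3)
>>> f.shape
(3, 3)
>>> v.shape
(3, 11, 3)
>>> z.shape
(3, 11, 3)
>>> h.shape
(3, 3, 3)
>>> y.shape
(2, 11, 11)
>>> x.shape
(3, 3)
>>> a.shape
(11, 3, 11, 3, 2)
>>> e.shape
(2, 11, 2)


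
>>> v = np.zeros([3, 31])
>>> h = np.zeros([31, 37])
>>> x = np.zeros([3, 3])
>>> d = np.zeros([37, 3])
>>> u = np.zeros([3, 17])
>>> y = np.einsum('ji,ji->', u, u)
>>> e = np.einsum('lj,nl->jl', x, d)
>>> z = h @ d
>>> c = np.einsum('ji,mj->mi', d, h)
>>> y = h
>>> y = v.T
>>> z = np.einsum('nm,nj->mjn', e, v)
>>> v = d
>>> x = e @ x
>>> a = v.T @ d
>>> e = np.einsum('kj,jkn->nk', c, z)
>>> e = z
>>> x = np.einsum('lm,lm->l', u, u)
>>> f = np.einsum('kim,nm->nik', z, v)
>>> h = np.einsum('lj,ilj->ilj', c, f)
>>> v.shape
(37, 3)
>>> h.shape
(37, 31, 3)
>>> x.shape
(3,)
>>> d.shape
(37, 3)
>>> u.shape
(3, 17)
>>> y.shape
(31, 3)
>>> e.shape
(3, 31, 3)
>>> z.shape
(3, 31, 3)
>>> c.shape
(31, 3)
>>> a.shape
(3, 3)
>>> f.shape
(37, 31, 3)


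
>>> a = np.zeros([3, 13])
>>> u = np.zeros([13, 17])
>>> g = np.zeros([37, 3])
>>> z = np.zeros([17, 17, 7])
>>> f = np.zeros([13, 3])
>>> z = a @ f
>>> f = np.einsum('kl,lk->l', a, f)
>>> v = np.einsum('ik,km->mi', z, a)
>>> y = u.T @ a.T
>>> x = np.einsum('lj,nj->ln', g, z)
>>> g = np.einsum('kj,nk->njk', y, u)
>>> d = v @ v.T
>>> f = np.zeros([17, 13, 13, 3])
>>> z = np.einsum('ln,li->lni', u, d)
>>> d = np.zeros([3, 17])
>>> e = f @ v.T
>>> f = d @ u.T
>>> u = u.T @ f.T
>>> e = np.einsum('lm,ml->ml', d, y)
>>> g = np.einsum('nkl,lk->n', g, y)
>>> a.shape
(3, 13)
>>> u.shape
(17, 3)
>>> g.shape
(13,)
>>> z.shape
(13, 17, 13)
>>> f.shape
(3, 13)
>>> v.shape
(13, 3)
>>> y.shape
(17, 3)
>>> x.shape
(37, 3)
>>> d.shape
(3, 17)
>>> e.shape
(17, 3)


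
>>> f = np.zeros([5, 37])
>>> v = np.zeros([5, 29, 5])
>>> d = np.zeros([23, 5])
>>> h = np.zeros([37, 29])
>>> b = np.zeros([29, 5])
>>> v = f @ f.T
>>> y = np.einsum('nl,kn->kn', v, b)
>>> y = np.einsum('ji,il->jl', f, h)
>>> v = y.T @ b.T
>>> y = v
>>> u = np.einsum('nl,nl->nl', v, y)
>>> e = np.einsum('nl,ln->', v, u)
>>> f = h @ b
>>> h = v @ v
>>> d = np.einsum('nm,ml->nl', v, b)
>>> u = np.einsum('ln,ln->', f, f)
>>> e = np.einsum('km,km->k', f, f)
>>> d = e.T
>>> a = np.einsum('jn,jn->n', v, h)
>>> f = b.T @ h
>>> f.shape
(5, 29)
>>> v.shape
(29, 29)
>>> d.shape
(37,)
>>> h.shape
(29, 29)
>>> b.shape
(29, 5)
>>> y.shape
(29, 29)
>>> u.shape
()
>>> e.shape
(37,)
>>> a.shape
(29,)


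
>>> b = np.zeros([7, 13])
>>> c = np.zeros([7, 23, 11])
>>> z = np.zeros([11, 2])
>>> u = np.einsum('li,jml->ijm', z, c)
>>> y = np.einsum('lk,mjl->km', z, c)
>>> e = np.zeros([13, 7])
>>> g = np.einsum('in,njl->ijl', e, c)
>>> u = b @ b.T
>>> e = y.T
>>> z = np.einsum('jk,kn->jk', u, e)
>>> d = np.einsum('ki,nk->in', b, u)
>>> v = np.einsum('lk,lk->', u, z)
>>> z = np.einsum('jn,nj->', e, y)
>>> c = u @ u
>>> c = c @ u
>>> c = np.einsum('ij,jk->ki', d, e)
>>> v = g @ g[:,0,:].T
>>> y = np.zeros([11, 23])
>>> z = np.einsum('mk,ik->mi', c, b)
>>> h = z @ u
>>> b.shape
(7, 13)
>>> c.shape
(2, 13)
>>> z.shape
(2, 7)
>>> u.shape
(7, 7)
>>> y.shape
(11, 23)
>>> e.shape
(7, 2)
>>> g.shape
(13, 23, 11)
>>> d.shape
(13, 7)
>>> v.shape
(13, 23, 13)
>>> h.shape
(2, 7)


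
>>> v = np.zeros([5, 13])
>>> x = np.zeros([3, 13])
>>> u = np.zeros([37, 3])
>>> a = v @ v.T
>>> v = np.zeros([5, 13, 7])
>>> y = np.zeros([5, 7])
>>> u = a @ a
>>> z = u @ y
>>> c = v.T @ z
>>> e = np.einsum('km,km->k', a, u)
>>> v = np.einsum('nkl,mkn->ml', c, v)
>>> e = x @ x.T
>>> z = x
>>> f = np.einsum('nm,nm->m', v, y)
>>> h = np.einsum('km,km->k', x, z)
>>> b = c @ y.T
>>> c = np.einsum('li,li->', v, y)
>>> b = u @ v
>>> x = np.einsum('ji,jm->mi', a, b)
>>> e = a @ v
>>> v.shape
(5, 7)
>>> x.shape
(7, 5)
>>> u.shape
(5, 5)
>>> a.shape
(5, 5)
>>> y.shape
(5, 7)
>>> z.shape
(3, 13)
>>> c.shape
()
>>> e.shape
(5, 7)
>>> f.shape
(7,)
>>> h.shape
(3,)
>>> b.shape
(5, 7)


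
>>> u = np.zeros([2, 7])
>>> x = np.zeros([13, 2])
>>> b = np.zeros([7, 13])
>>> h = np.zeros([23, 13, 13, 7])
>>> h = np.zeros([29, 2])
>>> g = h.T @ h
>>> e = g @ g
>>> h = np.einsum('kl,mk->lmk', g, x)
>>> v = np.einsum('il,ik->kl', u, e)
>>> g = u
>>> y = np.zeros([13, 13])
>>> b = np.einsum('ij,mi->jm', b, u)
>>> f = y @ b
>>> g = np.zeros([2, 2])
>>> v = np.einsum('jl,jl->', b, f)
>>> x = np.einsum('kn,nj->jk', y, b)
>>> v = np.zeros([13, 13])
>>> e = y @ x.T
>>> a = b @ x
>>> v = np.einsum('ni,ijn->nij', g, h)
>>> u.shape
(2, 7)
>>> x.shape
(2, 13)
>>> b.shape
(13, 2)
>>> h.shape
(2, 13, 2)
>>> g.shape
(2, 2)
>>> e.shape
(13, 2)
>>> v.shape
(2, 2, 13)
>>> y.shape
(13, 13)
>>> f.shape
(13, 2)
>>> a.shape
(13, 13)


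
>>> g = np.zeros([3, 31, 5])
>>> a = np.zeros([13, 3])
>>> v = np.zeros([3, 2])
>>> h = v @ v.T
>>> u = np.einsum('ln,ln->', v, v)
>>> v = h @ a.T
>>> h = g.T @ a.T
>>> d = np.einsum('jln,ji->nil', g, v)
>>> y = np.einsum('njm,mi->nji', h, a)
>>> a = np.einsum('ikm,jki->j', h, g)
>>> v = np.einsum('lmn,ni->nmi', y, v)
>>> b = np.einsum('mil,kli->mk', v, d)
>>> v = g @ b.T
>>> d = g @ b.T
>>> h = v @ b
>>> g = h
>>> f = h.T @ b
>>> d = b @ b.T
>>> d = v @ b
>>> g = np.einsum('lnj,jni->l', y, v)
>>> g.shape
(5,)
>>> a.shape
(3,)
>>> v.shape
(3, 31, 3)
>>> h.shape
(3, 31, 5)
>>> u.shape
()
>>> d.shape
(3, 31, 5)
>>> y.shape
(5, 31, 3)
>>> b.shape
(3, 5)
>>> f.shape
(5, 31, 5)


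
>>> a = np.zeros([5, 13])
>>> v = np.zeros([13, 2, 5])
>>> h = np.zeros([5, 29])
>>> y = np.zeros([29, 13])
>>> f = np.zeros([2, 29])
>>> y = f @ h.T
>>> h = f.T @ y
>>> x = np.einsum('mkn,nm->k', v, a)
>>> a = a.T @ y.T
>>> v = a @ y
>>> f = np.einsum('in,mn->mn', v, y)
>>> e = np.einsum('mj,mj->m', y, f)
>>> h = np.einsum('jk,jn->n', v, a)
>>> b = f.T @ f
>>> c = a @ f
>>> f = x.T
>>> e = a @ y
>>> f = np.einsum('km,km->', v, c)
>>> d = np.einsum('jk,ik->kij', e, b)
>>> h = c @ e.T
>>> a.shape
(13, 2)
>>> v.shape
(13, 5)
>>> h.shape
(13, 13)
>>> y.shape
(2, 5)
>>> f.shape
()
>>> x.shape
(2,)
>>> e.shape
(13, 5)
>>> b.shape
(5, 5)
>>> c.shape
(13, 5)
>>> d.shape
(5, 5, 13)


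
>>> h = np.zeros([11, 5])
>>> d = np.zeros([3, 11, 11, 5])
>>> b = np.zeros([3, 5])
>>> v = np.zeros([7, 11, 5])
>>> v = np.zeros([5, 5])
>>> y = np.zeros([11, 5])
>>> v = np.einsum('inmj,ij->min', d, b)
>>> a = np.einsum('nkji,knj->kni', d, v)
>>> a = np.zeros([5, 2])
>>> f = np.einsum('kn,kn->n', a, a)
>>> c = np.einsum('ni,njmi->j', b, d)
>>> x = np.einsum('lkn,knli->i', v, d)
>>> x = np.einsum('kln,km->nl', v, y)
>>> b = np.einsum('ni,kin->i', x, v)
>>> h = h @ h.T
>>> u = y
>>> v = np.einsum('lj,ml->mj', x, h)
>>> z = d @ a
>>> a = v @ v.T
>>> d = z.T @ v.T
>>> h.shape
(11, 11)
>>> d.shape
(2, 11, 11, 11)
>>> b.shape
(3,)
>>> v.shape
(11, 3)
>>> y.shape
(11, 5)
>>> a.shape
(11, 11)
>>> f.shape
(2,)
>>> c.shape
(11,)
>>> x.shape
(11, 3)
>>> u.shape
(11, 5)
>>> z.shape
(3, 11, 11, 2)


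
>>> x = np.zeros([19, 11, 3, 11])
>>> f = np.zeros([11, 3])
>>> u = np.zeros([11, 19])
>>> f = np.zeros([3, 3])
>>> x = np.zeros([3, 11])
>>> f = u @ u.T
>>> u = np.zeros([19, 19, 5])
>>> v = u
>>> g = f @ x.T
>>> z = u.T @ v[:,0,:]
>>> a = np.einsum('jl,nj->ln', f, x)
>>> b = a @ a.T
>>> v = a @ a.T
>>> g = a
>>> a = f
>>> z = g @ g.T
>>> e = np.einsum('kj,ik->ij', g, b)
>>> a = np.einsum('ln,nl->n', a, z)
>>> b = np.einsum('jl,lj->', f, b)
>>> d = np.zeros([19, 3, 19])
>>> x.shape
(3, 11)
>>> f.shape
(11, 11)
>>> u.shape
(19, 19, 5)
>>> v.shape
(11, 11)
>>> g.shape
(11, 3)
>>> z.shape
(11, 11)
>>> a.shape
(11,)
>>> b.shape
()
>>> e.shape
(11, 3)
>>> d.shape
(19, 3, 19)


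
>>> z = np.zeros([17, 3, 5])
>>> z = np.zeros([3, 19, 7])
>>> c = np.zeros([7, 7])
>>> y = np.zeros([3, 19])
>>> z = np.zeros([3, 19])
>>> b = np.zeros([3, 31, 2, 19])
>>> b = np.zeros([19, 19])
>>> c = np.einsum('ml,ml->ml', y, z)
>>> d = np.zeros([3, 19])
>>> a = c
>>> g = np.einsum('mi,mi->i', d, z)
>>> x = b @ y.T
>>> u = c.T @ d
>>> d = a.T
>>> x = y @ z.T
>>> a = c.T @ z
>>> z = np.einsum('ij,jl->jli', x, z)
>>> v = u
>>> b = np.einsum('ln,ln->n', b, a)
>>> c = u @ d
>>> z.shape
(3, 19, 3)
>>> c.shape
(19, 3)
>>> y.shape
(3, 19)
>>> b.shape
(19,)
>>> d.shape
(19, 3)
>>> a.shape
(19, 19)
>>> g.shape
(19,)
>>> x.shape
(3, 3)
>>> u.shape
(19, 19)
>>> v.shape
(19, 19)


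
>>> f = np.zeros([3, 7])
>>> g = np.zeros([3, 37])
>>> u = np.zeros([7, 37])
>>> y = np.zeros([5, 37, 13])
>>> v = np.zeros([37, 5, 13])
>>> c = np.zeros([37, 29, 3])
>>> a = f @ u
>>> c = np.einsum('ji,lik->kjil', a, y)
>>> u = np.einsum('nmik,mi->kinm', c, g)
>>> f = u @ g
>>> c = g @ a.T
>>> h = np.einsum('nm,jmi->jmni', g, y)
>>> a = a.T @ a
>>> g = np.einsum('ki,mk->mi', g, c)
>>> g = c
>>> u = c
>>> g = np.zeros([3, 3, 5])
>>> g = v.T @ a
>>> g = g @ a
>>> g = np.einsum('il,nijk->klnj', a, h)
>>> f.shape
(5, 37, 13, 37)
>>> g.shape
(13, 37, 5, 3)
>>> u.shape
(3, 3)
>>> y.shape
(5, 37, 13)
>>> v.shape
(37, 5, 13)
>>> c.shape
(3, 3)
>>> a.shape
(37, 37)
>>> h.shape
(5, 37, 3, 13)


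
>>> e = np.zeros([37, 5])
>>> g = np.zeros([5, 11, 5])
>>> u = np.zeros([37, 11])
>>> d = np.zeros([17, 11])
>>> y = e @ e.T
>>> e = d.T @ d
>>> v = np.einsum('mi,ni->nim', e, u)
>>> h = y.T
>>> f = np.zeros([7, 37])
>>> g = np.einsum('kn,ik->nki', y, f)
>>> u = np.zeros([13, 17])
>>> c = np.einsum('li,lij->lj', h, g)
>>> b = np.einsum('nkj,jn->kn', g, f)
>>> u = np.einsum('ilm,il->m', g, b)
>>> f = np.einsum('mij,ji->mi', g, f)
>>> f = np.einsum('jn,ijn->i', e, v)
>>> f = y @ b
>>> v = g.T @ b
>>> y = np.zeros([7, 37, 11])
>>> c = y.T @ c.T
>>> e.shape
(11, 11)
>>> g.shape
(37, 37, 7)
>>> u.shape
(7,)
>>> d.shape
(17, 11)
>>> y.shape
(7, 37, 11)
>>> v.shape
(7, 37, 37)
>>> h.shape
(37, 37)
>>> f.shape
(37, 37)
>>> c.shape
(11, 37, 37)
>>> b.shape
(37, 37)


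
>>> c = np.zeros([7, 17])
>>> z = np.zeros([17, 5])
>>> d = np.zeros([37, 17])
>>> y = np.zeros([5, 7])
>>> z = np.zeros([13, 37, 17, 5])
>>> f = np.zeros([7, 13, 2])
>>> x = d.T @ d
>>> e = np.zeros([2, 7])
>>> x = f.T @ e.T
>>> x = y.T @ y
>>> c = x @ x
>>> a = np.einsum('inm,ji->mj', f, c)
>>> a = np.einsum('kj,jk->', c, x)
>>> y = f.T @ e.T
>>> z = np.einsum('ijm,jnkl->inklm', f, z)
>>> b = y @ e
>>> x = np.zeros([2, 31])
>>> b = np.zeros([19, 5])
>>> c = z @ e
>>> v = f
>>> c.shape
(7, 37, 17, 5, 7)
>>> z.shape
(7, 37, 17, 5, 2)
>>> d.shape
(37, 17)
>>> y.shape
(2, 13, 2)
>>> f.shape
(7, 13, 2)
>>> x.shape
(2, 31)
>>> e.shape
(2, 7)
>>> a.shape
()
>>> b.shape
(19, 5)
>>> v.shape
(7, 13, 2)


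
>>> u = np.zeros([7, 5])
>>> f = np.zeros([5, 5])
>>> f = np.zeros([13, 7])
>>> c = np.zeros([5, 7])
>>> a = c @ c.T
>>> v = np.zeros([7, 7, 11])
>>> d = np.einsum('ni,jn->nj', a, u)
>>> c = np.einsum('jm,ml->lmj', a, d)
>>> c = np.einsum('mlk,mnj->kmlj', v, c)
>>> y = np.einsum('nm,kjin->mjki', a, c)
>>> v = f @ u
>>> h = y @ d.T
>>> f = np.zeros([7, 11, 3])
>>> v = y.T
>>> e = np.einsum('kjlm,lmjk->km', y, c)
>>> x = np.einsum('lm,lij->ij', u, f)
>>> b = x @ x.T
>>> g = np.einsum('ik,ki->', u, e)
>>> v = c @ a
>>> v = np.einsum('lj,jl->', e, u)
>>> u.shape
(7, 5)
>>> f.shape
(7, 11, 3)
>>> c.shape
(11, 7, 7, 5)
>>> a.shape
(5, 5)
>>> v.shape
()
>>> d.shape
(5, 7)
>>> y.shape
(5, 7, 11, 7)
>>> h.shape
(5, 7, 11, 5)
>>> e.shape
(5, 7)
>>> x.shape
(11, 3)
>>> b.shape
(11, 11)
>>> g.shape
()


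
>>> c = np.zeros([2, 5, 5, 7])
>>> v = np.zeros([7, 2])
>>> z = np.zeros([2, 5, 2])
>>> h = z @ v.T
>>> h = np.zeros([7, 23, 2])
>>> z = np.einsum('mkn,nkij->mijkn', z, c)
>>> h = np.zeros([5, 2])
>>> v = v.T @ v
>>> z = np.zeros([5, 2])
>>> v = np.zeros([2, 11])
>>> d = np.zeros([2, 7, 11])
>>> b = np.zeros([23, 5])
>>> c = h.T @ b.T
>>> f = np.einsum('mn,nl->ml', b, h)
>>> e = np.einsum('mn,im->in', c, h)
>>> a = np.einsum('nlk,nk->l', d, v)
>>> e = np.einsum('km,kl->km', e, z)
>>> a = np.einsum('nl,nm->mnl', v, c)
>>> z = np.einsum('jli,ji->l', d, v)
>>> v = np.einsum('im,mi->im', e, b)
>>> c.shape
(2, 23)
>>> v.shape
(5, 23)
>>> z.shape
(7,)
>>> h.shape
(5, 2)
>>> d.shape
(2, 7, 11)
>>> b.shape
(23, 5)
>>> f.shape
(23, 2)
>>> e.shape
(5, 23)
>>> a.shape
(23, 2, 11)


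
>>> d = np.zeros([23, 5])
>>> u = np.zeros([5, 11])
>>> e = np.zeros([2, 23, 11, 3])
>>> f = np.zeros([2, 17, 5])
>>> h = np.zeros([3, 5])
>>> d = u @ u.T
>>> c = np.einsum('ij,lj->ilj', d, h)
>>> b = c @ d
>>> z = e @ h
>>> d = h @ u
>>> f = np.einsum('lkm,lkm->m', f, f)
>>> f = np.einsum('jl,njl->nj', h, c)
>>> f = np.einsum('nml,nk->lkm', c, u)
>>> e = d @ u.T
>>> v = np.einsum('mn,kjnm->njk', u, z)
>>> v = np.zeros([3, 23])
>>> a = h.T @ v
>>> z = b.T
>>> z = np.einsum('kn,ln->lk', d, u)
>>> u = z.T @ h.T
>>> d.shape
(3, 11)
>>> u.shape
(3, 3)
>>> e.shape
(3, 5)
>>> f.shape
(5, 11, 3)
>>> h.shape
(3, 5)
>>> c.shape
(5, 3, 5)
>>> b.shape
(5, 3, 5)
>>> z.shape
(5, 3)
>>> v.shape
(3, 23)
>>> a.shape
(5, 23)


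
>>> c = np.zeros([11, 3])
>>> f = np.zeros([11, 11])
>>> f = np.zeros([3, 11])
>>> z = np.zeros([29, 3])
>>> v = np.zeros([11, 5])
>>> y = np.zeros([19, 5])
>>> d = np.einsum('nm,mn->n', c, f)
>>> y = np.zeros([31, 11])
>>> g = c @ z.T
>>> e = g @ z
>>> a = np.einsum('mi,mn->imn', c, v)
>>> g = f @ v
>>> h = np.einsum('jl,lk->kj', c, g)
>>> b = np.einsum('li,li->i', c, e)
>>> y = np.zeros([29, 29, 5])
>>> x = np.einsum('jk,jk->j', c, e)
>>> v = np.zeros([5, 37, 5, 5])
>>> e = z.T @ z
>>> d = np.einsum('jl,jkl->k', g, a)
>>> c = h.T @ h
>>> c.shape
(11, 11)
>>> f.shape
(3, 11)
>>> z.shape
(29, 3)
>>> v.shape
(5, 37, 5, 5)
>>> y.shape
(29, 29, 5)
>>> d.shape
(11,)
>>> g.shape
(3, 5)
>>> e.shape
(3, 3)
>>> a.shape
(3, 11, 5)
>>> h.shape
(5, 11)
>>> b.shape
(3,)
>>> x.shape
(11,)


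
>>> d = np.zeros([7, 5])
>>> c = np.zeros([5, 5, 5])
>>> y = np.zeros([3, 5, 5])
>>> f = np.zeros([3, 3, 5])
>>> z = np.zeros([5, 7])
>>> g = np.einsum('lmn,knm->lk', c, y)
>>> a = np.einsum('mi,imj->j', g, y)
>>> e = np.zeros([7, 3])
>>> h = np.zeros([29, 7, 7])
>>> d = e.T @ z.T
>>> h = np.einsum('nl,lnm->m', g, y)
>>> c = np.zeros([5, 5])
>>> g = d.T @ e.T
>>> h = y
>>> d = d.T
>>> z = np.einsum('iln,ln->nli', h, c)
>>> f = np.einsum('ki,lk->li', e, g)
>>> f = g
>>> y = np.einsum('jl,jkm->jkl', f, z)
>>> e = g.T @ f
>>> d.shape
(5, 3)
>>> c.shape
(5, 5)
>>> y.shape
(5, 5, 7)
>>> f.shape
(5, 7)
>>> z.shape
(5, 5, 3)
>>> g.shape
(5, 7)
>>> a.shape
(5,)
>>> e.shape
(7, 7)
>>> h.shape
(3, 5, 5)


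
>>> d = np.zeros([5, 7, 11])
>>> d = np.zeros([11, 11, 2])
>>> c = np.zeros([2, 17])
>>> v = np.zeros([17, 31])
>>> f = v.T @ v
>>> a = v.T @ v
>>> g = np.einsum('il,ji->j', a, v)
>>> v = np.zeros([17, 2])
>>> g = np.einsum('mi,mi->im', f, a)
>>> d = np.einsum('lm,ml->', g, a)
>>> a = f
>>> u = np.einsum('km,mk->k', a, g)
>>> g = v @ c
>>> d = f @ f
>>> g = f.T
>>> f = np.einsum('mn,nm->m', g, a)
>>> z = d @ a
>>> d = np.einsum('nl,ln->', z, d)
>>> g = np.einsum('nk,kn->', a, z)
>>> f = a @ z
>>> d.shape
()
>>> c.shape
(2, 17)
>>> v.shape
(17, 2)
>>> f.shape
(31, 31)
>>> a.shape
(31, 31)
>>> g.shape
()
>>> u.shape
(31,)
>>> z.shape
(31, 31)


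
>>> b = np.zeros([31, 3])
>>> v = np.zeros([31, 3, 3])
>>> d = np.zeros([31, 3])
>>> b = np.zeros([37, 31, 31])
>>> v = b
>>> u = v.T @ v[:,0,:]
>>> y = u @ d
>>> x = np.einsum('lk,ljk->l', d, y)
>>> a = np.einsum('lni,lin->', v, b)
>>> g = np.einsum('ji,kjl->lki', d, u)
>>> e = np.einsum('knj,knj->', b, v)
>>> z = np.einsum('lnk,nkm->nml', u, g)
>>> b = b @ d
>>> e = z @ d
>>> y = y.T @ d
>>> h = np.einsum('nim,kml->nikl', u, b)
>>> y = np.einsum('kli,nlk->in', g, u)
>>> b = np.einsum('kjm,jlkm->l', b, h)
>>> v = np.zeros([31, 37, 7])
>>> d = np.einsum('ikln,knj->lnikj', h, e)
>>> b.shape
(31,)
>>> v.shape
(31, 37, 7)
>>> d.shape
(37, 3, 31, 31, 3)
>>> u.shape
(31, 31, 31)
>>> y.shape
(3, 31)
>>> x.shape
(31,)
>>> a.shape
()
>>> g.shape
(31, 31, 3)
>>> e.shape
(31, 3, 3)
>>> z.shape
(31, 3, 31)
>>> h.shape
(31, 31, 37, 3)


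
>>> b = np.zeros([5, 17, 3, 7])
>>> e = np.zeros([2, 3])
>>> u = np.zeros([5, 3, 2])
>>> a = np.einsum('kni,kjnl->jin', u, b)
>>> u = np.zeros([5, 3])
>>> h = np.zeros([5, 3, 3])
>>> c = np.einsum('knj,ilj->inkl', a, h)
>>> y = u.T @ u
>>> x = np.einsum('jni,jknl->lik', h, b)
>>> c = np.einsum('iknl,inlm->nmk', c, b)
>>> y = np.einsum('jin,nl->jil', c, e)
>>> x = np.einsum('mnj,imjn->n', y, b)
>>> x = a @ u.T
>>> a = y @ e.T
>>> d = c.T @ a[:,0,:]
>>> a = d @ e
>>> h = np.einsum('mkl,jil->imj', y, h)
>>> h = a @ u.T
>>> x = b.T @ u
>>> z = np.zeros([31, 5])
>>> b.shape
(5, 17, 3, 7)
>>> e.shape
(2, 3)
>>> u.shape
(5, 3)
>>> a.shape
(2, 7, 3)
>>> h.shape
(2, 7, 5)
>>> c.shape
(17, 7, 2)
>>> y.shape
(17, 7, 3)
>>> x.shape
(7, 3, 17, 3)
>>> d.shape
(2, 7, 2)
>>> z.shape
(31, 5)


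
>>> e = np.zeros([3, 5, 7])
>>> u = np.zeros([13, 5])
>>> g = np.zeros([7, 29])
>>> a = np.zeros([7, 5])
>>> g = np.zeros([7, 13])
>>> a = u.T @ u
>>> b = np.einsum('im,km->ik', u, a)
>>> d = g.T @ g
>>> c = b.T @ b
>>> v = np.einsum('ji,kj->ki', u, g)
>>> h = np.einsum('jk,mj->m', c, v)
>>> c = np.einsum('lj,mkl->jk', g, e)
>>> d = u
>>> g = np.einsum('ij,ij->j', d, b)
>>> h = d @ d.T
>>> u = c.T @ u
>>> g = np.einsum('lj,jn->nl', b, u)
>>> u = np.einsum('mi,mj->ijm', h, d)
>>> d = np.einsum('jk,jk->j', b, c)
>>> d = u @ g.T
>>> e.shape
(3, 5, 7)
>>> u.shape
(13, 5, 13)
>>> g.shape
(5, 13)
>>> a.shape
(5, 5)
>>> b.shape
(13, 5)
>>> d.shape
(13, 5, 5)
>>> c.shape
(13, 5)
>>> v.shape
(7, 5)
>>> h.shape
(13, 13)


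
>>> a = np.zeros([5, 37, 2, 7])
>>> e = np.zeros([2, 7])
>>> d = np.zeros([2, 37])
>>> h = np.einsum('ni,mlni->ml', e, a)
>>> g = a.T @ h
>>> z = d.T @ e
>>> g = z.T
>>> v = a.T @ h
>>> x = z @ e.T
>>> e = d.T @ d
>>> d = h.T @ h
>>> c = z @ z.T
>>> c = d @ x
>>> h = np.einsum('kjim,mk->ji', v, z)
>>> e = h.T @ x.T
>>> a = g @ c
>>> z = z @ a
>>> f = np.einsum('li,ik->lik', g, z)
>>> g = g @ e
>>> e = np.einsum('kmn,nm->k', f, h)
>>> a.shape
(7, 2)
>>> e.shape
(7,)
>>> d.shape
(37, 37)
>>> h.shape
(2, 37)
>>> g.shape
(7, 37)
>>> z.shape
(37, 2)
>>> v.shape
(7, 2, 37, 37)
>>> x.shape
(37, 2)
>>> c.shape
(37, 2)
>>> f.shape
(7, 37, 2)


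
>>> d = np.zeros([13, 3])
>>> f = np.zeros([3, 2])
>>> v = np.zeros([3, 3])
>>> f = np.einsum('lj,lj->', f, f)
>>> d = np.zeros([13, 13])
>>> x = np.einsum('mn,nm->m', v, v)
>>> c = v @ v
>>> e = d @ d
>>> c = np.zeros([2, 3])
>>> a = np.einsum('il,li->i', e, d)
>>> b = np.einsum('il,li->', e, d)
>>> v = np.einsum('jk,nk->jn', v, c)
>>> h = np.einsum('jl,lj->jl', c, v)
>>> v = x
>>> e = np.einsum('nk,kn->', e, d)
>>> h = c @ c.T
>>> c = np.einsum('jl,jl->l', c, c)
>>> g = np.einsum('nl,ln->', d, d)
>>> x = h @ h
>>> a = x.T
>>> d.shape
(13, 13)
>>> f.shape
()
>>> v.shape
(3,)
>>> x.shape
(2, 2)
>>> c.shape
(3,)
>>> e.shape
()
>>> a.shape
(2, 2)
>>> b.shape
()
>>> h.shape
(2, 2)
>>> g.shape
()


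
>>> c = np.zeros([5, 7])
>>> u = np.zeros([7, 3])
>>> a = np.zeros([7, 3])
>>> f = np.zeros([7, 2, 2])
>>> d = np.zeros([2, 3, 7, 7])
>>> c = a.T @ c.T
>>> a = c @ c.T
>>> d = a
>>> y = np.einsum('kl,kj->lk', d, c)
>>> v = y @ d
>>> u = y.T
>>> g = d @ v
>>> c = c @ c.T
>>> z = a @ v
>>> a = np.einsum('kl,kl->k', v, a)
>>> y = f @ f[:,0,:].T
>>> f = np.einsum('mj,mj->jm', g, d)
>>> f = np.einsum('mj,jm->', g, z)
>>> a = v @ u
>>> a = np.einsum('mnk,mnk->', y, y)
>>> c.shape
(3, 3)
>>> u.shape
(3, 3)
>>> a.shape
()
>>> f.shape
()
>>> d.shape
(3, 3)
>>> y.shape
(7, 2, 7)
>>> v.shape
(3, 3)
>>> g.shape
(3, 3)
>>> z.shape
(3, 3)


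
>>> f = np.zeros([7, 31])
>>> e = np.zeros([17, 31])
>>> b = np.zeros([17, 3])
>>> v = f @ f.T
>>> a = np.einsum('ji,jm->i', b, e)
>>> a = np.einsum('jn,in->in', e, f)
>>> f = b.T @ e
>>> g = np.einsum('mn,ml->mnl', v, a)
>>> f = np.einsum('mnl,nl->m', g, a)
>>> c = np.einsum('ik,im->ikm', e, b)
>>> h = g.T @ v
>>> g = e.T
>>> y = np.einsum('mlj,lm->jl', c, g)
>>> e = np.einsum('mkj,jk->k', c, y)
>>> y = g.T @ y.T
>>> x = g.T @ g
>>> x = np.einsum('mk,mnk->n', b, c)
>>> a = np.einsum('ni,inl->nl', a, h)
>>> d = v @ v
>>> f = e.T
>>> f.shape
(31,)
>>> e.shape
(31,)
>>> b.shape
(17, 3)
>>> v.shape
(7, 7)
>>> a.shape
(7, 7)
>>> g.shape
(31, 17)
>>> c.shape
(17, 31, 3)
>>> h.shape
(31, 7, 7)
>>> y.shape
(17, 3)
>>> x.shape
(31,)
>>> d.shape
(7, 7)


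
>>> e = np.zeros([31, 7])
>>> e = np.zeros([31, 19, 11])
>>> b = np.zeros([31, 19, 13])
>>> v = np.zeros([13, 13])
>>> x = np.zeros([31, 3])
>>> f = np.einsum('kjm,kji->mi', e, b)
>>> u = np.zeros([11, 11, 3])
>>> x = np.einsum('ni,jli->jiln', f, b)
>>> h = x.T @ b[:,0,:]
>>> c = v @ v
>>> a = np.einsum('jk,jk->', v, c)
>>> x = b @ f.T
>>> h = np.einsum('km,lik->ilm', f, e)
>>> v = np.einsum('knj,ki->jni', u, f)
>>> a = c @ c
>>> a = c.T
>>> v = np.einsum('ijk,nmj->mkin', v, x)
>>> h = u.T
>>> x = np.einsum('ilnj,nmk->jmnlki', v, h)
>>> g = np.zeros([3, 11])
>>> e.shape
(31, 19, 11)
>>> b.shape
(31, 19, 13)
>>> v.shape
(19, 13, 3, 31)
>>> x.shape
(31, 11, 3, 13, 11, 19)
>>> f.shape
(11, 13)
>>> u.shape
(11, 11, 3)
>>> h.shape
(3, 11, 11)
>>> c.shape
(13, 13)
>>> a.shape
(13, 13)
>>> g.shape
(3, 11)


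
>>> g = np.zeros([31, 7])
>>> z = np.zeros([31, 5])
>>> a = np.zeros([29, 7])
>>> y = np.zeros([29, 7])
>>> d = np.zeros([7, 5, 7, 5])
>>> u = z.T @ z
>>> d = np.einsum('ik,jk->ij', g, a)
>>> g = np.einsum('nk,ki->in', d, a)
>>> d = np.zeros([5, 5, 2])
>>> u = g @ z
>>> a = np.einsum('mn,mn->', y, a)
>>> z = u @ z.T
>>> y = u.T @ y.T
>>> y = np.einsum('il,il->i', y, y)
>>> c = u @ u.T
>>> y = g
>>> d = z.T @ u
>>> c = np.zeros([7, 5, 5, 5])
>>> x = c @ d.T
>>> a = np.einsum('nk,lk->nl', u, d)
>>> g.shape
(7, 31)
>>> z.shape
(7, 31)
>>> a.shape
(7, 31)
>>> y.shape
(7, 31)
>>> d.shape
(31, 5)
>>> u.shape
(7, 5)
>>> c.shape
(7, 5, 5, 5)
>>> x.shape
(7, 5, 5, 31)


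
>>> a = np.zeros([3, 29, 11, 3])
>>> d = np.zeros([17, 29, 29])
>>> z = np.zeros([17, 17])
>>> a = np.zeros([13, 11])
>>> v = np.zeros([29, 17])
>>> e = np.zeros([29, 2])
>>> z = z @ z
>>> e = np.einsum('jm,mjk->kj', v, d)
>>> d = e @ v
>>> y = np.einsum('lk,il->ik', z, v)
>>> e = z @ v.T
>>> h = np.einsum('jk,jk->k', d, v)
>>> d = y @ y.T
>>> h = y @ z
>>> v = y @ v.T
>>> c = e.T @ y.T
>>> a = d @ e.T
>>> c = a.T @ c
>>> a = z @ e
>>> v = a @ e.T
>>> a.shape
(17, 29)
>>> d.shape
(29, 29)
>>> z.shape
(17, 17)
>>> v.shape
(17, 17)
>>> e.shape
(17, 29)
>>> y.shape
(29, 17)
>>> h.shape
(29, 17)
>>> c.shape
(17, 29)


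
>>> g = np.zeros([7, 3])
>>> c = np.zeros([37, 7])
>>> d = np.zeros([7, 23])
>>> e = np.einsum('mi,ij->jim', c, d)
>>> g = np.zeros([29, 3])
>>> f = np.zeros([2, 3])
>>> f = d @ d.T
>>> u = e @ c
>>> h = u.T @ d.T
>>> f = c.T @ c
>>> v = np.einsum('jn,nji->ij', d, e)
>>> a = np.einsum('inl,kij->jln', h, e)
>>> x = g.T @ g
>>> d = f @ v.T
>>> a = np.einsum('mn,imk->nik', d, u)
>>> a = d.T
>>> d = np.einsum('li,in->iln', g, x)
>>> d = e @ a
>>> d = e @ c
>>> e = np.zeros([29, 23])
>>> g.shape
(29, 3)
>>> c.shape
(37, 7)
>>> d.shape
(23, 7, 7)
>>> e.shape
(29, 23)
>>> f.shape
(7, 7)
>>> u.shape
(23, 7, 7)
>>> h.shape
(7, 7, 7)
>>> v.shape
(37, 7)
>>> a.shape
(37, 7)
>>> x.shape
(3, 3)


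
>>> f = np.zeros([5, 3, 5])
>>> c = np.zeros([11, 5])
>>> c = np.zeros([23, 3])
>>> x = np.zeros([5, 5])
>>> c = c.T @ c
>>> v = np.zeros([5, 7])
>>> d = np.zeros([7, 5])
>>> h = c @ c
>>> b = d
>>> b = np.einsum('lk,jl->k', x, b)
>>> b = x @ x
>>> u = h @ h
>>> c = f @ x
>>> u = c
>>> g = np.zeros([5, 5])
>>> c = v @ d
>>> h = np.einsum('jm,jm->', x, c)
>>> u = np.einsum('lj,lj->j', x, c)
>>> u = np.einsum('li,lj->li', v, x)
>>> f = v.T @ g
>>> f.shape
(7, 5)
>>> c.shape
(5, 5)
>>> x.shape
(5, 5)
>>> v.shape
(5, 7)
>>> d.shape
(7, 5)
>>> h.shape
()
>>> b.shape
(5, 5)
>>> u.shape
(5, 7)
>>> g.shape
(5, 5)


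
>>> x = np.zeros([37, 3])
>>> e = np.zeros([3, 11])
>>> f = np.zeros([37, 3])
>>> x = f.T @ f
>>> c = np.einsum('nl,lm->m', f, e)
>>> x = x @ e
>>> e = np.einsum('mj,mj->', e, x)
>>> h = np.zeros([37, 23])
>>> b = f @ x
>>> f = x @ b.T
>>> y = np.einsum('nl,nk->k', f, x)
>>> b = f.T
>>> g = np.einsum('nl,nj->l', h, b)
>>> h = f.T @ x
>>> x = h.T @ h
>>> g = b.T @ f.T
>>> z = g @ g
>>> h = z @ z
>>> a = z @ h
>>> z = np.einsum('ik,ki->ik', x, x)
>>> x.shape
(11, 11)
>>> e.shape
()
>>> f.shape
(3, 37)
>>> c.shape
(11,)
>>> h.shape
(3, 3)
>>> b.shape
(37, 3)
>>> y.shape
(11,)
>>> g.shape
(3, 3)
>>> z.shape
(11, 11)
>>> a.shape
(3, 3)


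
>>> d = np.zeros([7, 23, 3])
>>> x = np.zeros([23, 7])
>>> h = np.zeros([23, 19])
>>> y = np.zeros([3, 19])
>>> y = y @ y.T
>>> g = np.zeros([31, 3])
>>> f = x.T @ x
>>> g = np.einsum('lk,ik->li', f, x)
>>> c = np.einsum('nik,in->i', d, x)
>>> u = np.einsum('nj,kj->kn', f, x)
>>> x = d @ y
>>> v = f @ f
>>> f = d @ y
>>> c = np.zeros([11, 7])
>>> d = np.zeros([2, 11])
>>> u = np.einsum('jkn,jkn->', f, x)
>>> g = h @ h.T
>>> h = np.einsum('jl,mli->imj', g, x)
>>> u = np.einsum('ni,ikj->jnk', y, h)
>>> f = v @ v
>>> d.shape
(2, 11)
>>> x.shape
(7, 23, 3)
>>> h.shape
(3, 7, 23)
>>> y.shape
(3, 3)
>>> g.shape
(23, 23)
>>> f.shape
(7, 7)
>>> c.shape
(11, 7)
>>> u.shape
(23, 3, 7)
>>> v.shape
(7, 7)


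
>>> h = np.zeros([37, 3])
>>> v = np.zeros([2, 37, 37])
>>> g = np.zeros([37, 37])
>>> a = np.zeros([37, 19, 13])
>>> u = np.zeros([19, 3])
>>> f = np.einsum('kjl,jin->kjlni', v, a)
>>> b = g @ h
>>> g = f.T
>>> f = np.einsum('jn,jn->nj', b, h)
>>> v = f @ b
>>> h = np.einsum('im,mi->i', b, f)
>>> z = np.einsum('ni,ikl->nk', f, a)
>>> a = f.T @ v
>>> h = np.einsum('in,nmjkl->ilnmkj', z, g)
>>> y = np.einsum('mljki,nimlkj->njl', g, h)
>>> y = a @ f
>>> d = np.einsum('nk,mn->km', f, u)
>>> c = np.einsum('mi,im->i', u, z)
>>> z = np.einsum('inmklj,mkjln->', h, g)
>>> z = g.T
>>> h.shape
(3, 2, 19, 13, 37, 37)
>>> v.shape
(3, 3)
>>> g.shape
(19, 13, 37, 37, 2)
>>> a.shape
(37, 3)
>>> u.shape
(19, 3)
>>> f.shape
(3, 37)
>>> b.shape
(37, 3)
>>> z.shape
(2, 37, 37, 13, 19)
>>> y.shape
(37, 37)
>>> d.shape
(37, 19)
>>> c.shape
(3,)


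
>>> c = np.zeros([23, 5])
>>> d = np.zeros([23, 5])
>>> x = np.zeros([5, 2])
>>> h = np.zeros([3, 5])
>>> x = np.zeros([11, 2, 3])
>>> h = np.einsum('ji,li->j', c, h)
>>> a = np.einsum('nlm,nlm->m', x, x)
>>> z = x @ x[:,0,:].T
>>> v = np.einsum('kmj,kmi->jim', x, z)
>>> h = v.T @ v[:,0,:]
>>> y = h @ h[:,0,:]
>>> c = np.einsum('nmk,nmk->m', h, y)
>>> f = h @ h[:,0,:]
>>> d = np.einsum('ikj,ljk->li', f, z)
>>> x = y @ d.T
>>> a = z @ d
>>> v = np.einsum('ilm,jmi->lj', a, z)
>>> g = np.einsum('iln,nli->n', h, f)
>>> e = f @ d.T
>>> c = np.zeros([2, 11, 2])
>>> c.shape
(2, 11, 2)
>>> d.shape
(11, 2)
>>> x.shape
(2, 11, 11)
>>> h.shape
(2, 11, 2)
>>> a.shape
(11, 2, 2)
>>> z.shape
(11, 2, 11)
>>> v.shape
(2, 11)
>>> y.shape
(2, 11, 2)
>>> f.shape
(2, 11, 2)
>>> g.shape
(2,)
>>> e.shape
(2, 11, 11)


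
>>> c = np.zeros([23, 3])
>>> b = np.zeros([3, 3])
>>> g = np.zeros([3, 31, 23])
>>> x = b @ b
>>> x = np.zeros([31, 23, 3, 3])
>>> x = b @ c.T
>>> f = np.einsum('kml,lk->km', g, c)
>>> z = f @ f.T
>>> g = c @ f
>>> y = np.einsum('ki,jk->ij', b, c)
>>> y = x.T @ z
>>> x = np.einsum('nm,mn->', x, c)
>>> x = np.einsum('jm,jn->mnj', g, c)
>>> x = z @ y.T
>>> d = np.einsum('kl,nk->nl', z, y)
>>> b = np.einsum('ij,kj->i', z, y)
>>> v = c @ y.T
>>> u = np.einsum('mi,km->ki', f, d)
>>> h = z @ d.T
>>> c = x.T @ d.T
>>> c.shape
(23, 23)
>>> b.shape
(3,)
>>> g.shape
(23, 31)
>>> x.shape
(3, 23)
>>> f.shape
(3, 31)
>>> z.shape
(3, 3)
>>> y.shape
(23, 3)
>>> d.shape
(23, 3)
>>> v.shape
(23, 23)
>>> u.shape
(23, 31)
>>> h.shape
(3, 23)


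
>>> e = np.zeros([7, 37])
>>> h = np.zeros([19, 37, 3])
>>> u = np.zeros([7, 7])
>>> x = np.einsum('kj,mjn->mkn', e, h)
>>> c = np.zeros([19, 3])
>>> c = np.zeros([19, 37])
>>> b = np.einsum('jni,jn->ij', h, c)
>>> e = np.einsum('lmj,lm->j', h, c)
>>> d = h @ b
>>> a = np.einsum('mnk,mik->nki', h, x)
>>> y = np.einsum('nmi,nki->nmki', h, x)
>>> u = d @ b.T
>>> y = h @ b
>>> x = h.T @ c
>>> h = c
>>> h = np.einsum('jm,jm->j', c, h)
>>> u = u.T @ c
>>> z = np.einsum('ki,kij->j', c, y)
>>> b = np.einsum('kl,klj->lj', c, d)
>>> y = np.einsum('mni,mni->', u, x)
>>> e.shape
(3,)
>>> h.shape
(19,)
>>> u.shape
(3, 37, 37)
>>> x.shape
(3, 37, 37)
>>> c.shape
(19, 37)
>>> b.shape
(37, 19)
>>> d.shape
(19, 37, 19)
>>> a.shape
(37, 3, 7)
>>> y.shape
()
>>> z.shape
(19,)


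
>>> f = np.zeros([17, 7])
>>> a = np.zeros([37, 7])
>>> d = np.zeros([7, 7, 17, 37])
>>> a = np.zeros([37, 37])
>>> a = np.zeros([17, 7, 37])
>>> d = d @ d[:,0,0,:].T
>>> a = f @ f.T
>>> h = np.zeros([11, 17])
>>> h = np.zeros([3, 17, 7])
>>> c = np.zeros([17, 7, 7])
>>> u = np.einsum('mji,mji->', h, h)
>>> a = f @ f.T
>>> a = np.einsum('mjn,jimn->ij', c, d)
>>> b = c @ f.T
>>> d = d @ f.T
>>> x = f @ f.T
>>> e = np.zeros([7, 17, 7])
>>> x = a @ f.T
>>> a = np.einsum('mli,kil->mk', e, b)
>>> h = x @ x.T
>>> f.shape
(17, 7)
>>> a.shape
(7, 17)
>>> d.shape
(7, 7, 17, 17)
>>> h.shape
(7, 7)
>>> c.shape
(17, 7, 7)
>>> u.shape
()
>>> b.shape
(17, 7, 17)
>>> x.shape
(7, 17)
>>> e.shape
(7, 17, 7)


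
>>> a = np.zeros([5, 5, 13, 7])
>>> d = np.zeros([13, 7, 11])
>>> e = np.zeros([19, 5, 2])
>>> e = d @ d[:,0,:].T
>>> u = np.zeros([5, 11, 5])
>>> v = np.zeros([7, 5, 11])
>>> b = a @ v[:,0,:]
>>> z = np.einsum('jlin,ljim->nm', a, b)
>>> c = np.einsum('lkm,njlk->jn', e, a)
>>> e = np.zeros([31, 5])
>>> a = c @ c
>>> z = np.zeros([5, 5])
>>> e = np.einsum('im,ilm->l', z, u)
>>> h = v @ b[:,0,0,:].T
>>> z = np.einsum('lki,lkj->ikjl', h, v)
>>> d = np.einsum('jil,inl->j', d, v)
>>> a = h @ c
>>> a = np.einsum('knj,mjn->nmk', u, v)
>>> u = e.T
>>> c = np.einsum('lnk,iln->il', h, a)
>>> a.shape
(11, 7, 5)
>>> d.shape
(13,)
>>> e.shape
(11,)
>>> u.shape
(11,)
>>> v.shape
(7, 5, 11)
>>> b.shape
(5, 5, 13, 11)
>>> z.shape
(5, 5, 11, 7)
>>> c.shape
(11, 7)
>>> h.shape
(7, 5, 5)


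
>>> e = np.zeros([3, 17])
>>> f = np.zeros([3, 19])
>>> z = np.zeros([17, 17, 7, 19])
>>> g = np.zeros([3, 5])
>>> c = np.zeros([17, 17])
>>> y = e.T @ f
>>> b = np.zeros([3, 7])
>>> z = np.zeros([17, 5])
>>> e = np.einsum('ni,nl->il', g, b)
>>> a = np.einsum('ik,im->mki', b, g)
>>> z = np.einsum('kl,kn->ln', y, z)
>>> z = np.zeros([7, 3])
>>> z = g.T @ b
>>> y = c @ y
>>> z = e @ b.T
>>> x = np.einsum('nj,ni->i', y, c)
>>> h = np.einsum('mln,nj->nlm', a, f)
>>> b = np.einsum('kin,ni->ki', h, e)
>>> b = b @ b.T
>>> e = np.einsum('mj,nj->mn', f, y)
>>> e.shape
(3, 17)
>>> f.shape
(3, 19)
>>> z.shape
(5, 3)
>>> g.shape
(3, 5)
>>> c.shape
(17, 17)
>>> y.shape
(17, 19)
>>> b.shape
(3, 3)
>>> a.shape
(5, 7, 3)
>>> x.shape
(17,)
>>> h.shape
(3, 7, 5)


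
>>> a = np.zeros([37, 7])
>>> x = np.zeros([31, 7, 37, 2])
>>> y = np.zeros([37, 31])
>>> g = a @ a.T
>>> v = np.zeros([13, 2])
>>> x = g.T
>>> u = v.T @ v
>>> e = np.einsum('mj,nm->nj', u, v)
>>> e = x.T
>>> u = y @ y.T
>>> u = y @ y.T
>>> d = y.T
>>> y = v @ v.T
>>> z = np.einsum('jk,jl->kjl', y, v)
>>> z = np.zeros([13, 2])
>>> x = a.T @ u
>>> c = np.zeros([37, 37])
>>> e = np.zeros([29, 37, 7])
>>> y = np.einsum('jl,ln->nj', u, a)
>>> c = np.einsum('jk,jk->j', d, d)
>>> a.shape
(37, 7)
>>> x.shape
(7, 37)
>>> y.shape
(7, 37)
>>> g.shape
(37, 37)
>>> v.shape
(13, 2)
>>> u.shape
(37, 37)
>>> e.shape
(29, 37, 7)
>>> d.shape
(31, 37)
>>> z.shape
(13, 2)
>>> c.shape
(31,)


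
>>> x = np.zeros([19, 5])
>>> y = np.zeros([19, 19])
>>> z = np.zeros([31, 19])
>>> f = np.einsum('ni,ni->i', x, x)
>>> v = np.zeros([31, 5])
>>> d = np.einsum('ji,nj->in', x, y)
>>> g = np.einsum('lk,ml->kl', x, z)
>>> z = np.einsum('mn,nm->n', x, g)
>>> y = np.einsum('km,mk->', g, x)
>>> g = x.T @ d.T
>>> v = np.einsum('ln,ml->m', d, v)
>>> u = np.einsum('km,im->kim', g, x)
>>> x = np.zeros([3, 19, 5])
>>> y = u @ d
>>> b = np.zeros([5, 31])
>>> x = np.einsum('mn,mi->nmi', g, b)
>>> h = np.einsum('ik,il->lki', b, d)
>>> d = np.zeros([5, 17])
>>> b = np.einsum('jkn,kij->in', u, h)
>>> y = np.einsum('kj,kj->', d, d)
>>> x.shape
(5, 5, 31)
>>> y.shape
()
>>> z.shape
(5,)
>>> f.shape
(5,)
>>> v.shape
(31,)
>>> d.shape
(5, 17)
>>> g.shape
(5, 5)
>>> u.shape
(5, 19, 5)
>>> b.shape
(31, 5)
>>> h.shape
(19, 31, 5)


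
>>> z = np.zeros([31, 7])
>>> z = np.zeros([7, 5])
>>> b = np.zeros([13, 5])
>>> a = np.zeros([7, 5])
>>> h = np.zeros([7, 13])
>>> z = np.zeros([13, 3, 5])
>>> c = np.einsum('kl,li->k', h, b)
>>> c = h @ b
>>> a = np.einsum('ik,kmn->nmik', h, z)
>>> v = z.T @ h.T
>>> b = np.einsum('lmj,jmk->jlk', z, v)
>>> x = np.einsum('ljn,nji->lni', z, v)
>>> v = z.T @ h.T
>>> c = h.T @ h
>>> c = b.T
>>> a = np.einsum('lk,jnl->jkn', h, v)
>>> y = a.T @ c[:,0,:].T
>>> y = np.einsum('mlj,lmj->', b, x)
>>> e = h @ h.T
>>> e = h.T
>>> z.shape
(13, 3, 5)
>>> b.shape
(5, 13, 7)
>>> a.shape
(5, 13, 3)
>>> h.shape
(7, 13)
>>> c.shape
(7, 13, 5)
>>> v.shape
(5, 3, 7)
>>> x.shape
(13, 5, 7)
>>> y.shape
()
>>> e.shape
(13, 7)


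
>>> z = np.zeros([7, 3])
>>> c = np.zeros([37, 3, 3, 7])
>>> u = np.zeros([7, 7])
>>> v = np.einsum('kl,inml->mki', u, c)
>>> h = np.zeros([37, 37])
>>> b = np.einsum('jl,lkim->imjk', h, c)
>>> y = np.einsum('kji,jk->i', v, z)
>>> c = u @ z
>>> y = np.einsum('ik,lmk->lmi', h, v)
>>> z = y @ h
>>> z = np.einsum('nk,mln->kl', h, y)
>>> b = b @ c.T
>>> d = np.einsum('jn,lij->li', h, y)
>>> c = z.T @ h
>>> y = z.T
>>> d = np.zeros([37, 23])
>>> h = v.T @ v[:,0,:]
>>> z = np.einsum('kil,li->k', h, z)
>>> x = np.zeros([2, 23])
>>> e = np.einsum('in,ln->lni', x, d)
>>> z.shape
(37,)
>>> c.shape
(7, 37)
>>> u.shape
(7, 7)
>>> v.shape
(3, 7, 37)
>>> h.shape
(37, 7, 37)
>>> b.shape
(3, 7, 37, 7)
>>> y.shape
(7, 37)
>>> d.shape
(37, 23)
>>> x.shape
(2, 23)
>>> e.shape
(37, 23, 2)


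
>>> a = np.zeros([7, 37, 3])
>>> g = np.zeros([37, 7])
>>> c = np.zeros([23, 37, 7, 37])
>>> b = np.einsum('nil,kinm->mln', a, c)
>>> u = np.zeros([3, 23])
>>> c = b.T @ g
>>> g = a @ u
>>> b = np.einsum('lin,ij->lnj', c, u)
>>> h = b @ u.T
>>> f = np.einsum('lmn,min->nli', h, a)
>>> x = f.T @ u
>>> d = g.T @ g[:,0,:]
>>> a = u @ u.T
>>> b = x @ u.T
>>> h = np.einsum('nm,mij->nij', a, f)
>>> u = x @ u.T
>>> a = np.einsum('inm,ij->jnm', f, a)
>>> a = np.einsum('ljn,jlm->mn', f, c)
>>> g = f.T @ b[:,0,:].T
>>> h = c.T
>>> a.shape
(7, 37)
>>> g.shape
(37, 7, 37)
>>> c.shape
(7, 3, 7)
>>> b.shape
(37, 7, 3)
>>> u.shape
(37, 7, 3)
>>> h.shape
(7, 3, 7)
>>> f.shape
(3, 7, 37)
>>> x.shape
(37, 7, 23)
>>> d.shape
(23, 37, 23)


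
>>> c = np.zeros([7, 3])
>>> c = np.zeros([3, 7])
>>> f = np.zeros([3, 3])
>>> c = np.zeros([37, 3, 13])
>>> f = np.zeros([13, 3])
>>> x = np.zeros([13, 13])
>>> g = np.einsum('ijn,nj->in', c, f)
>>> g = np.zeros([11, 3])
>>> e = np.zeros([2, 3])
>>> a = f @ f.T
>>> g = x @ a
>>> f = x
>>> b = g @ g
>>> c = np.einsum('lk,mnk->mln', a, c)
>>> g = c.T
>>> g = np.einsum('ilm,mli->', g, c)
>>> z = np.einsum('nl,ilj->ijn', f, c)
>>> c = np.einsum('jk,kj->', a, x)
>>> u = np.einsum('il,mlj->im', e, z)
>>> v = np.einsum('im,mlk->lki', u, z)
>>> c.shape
()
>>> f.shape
(13, 13)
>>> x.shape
(13, 13)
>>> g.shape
()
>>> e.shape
(2, 3)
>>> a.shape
(13, 13)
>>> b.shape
(13, 13)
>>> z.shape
(37, 3, 13)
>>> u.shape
(2, 37)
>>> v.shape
(3, 13, 2)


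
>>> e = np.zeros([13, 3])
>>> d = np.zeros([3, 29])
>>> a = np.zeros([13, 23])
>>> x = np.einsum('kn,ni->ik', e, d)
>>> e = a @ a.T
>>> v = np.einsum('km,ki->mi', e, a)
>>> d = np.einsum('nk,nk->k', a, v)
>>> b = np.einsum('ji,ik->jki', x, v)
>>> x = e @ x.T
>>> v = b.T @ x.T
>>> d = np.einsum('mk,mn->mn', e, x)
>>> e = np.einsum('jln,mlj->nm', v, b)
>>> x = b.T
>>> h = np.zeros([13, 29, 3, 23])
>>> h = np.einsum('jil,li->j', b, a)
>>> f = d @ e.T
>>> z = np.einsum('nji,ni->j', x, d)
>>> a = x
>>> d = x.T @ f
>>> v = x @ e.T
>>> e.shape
(13, 29)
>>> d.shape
(29, 23, 13)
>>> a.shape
(13, 23, 29)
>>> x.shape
(13, 23, 29)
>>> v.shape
(13, 23, 13)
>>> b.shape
(29, 23, 13)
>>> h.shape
(29,)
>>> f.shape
(13, 13)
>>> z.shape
(23,)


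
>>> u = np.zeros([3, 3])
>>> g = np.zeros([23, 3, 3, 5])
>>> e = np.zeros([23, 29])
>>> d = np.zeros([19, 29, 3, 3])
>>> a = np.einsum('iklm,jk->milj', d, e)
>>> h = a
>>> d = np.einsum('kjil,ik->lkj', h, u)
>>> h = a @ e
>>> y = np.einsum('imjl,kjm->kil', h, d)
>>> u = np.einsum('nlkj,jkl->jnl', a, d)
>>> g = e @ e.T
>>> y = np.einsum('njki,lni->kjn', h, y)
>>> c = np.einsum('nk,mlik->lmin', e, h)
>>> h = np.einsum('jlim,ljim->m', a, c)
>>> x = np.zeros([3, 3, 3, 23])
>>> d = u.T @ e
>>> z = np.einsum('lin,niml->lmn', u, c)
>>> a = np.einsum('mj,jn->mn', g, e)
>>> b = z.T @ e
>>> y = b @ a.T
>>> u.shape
(23, 3, 19)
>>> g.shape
(23, 23)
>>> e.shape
(23, 29)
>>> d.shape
(19, 3, 29)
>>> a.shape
(23, 29)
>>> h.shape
(23,)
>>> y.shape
(19, 3, 23)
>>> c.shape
(19, 3, 3, 23)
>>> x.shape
(3, 3, 3, 23)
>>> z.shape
(23, 3, 19)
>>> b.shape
(19, 3, 29)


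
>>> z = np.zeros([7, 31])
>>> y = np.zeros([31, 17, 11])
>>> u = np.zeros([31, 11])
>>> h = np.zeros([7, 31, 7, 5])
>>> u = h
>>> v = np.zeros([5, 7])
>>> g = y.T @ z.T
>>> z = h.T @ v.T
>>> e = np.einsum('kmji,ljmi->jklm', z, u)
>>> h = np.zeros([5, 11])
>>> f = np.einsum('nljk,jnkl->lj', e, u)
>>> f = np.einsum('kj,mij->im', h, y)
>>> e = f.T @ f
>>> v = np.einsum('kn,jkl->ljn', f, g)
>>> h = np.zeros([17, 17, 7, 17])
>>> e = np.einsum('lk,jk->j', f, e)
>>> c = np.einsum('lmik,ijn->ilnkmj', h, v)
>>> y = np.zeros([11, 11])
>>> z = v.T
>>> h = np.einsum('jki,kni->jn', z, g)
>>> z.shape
(31, 11, 7)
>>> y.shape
(11, 11)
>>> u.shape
(7, 31, 7, 5)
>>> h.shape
(31, 17)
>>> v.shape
(7, 11, 31)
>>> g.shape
(11, 17, 7)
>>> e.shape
(31,)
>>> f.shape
(17, 31)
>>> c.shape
(7, 17, 31, 17, 17, 11)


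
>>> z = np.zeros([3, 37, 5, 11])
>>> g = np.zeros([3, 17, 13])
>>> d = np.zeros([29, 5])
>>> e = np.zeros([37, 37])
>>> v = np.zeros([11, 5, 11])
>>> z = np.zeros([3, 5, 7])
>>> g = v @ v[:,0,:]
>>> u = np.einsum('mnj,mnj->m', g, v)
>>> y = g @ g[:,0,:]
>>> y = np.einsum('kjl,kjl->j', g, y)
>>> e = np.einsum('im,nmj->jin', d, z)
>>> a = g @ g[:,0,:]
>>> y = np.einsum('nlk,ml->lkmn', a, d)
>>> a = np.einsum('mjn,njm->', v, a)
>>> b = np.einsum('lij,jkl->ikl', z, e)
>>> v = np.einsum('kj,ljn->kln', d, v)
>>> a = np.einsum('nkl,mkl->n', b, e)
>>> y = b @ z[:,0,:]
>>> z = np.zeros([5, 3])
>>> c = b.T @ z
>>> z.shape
(5, 3)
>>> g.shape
(11, 5, 11)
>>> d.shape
(29, 5)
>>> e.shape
(7, 29, 3)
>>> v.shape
(29, 11, 11)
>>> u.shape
(11,)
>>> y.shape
(5, 29, 7)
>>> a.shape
(5,)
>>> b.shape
(5, 29, 3)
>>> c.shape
(3, 29, 3)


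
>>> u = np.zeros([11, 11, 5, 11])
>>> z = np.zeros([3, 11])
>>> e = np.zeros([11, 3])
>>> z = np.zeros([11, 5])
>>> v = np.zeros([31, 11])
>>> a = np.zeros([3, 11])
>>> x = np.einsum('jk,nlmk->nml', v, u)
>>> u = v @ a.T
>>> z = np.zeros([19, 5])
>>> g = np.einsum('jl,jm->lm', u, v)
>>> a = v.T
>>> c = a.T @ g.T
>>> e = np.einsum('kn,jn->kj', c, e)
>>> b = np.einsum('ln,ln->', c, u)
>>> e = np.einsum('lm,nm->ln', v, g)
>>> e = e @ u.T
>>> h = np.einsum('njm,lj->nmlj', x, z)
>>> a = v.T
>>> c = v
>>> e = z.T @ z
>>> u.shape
(31, 3)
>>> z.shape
(19, 5)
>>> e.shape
(5, 5)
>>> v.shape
(31, 11)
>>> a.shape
(11, 31)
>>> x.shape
(11, 5, 11)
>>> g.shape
(3, 11)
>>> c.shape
(31, 11)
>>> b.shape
()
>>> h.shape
(11, 11, 19, 5)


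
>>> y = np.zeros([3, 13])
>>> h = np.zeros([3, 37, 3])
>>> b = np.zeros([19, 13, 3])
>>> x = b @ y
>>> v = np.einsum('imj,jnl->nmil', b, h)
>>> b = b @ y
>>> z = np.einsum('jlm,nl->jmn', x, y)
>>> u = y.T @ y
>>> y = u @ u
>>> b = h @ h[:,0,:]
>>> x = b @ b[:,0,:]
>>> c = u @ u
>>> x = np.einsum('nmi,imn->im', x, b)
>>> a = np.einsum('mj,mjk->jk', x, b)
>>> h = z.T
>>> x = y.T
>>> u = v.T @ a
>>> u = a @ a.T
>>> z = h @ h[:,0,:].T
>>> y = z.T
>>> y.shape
(3, 13, 3)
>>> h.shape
(3, 13, 19)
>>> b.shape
(3, 37, 3)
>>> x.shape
(13, 13)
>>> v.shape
(37, 13, 19, 3)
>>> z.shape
(3, 13, 3)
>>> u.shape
(37, 37)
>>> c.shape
(13, 13)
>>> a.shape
(37, 3)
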